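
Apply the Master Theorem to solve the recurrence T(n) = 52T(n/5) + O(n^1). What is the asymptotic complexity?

Master Theorem for T(n) = 52T(n/5) + O(n^1):

a = 52, b = 5, c = 1
log_b(a) = log_5(52) = 2.4550

Case 1: c = 1 < log_5(52) = 2.4550
T(n) = O(n^(log_5 52))

For T(n) = 52T(n/5) + O(n^1): log_5(52) = 2.4550. This is Case 1 of the Master Theorem (c < log_b(a), work dominated by leaves), giving O(n^(log_5 52)).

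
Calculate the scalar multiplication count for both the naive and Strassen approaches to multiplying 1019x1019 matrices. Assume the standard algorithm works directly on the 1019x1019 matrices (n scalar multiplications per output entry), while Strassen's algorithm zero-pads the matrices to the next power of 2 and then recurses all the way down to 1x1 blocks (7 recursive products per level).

Matrix multiplication for 1019x1019 matrices:

Strassen's algorithm requires power-of-2 dimensions. Pad 1019x1019 to 1024x1024 (next power of 2).

Standard algorithm: 1019^3 = 1058089859 multiplications
Strassen's algorithm: 7^(log2(1024)) = 7^10 = 282475249 multiplications
Savings: 1058089859 - 282475249 = 775614610 multiplications

Standard: 1058089859 multiplications (1019^3). Strassen: 282475249 multiplications (7^10, after padding to 1024x1024). Strassen reduces 8 recursive multiplications to 7 at each level.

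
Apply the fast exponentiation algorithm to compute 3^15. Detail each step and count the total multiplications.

Computing 3^15 by squaring (build up from 3^1; each line after the first costs one multiplication):

3^1 = 3
3^2 = (3^1)^2 = 3^2 = 9
3^3 = 3 * 3^2 = 3 * 9 = 27
3^6 = (3^3)^2 = 27^2 = 729
3^7 = 3 * 3^6 = 3 * 729 = 2187
3^14 = (3^7)^2 = 2187^2 = 4782969
3^15 = 3 * 3^14 = 3 * 4782969 = 14348907

Result: 14348907
Multiplications needed: 6 (6 lines after 3^1)

3^15 = 14348907. Using exponentiation by squaring, this requires 6 multiplications. The key idea: if the exponent is even, square the half-power; if odd, multiply by the base once.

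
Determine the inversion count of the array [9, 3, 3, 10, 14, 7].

Finding inversions in [9, 3, 3, 10, 14, 7]:

(0, 1): arr[0]=9 > arr[1]=3
(0, 2): arr[0]=9 > arr[2]=3
(0, 5): arr[0]=9 > arr[5]=7
(3, 5): arr[3]=10 > arr[5]=7
(4, 5): arr[4]=14 > arr[5]=7

Total inversions: 5

The array has 5 inversion(s): (0,1), (0,2), (0,5), (3,5), (4,5). Each pair (i,j) satisfies i < j and arr[i] > arr[j].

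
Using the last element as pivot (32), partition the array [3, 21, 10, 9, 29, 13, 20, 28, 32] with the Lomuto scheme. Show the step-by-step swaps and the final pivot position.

Lomuto partition with pivot = 32:

Initial array: [3, 21, 10, 9, 29, 13, 20, 28, 32]

arr[0]=3 <= 32: swap with position 0, array becomes [3, 21, 10, 9, 29, 13, 20, 28, 32]
arr[1]=21 <= 32: swap with position 1, array becomes [3, 21, 10, 9, 29, 13, 20, 28, 32]
arr[2]=10 <= 32: swap with position 2, array becomes [3, 21, 10, 9, 29, 13, 20, 28, 32]
arr[3]=9 <= 32: swap with position 3, array becomes [3, 21, 10, 9, 29, 13, 20, 28, 32]
arr[4]=29 <= 32: swap with position 4, array becomes [3, 21, 10, 9, 29, 13, 20, 28, 32]
arr[5]=13 <= 32: swap with position 5, array becomes [3, 21, 10, 9, 29, 13, 20, 28, 32]
arr[6]=20 <= 32: swap with position 6, array becomes [3, 21, 10, 9, 29, 13, 20, 28, 32]
arr[7]=28 <= 32: swap with position 7, array becomes [3, 21, 10, 9, 29, 13, 20, 28, 32]

Place pivot at position 8: [3, 21, 10, 9, 29, 13, 20, 28, 32]
Pivot position: 8

After partitioning with pivot 32, the array becomes [3, 21, 10, 9, 29, 13, 20, 28, 32]. The pivot is placed at index 8. All elements to the left of the pivot are <= 32, and all elements to the right are > 32.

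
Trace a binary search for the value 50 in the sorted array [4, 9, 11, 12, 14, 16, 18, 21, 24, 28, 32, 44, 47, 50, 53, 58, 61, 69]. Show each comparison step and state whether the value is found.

Binary search for 50 in [4, 9, 11, 12, 14, 16, 18, 21, 24, 28, 32, 44, 47, 50, 53, 58, 61, 69]:

lo=0, hi=17, mid=8, arr[mid]=24 -> 24 < 50, search right half
lo=9, hi=17, mid=13, arr[mid]=50 -> Found target at index 13!

Binary search finds 50 at index 13 after 2 comparisons. The search repeatedly halves the search space by comparing with the middle element.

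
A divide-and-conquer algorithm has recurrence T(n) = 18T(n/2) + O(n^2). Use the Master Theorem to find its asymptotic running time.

Master Theorem for T(n) = 18T(n/2) + O(n^2):

a = 18, b = 2, c = 2
log_b(a) = log_2(18) = 4.1699

Case 1: c = 2 < log_2(18) = 4.1699
T(n) = O(n^(log_2 18))

For T(n) = 18T(n/2) + O(n^2): log_2(18) = 4.1699. This is Case 1 of the Master Theorem (c < log_b(a), work dominated by leaves), giving O(n^(log_2 18)).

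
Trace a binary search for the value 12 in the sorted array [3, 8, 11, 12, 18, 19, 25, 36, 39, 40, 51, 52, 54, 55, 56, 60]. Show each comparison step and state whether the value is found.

Binary search for 12 in [3, 8, 11, 12, 18, 19, 25, 36, 39, 40, 51, 52, 54, 55, 56, 60]:

lo=0, hi=15, mid=7, arr[mid]=36 -> 36 > 12, search left half
lo=0, hi=6, mid=3, arr[mid]=12 -> Found target at index 3!

Binary search finds 12 at index 3 after 2 comparisons. The search repeatedly halves the search space by comparing with the middle element.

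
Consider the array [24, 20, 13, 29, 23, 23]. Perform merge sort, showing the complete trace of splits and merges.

Merge sort trace:

Split: [24, 20, 13, 29, 23, 23] -> [24, 20, 13] and [29, 23, 23]
  Split: [24, 20, 13] -> [24] and [20, 13]
    Split: [20, 13] -> [20] and [13]
    Merge: [20] + [13] -> [13, 20]
  Merge: [24] + [13, 20] -> [13, 20, 24]
  Split: [29, 23, 23] -> [29] and [23, 23]
    Split: [23, 23] -> [23] and [23]
    Merge: [23] + [23] -> [23, 23]
  Merge: [29] + [23, 23] -> [23, 23, 29]
Merge: [13, 20, 24] + [23, 23, 29] -> [13, 20, 23, 23, 24, 29]

Final sorted array: [13, 20, 23, 23, 24, 29]

The merge sort proceeds by recursively splitting the array and merging sorted halves.
After all merges, the sorted array is [13, 20, 23, 23, 24, 29].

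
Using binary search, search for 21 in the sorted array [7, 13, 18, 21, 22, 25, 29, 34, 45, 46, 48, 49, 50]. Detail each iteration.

Binary search for 21 in [7, 13, 18, 21, 22, 25, 29, 34, 45, 46, 48, 49, 50]:

lo=0, hi=12, mid=6, arr[mid]=29 -> 29 > 21, search left half
lo=0, hi=5, mid=2, arr[mid]=18 -> 18 < 21, search right half
lo=3, hi=5, mid=4, arr[mid]=22 -> 22 > 21, search left half
lo=3, hi=3, mid=3, arr[mid]=21 -> Found target at index 3!

Binary search finds 21 at index 3 after 4 comparisons. The search repeatedly halves the search space by comparing with the middle element.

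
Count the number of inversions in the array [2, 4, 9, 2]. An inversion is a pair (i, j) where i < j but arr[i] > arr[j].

Finding inversions in [2, 4, 9, 2]:

(1, 3): arr[1]=4 > arr[3]=2
(2, 3): arr[2]=9 > arr[3]=2

Total inversions: 2

The array has 2 inversion(s): (1,3), (2,3). Each pair (i,j) satisfies i < j and arr[i] > arr[j].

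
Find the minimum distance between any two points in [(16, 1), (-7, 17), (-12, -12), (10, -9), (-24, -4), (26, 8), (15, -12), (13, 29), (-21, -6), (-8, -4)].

Computing all pairwise distances among 10 points:

d((16, 1), (-7, 17)) = 28.0179
d((16, 1), (-12, -12)) = 30.8707
d((16, 1), (10, -9)) = 11.6619
d((16, 1), (-24, -4)) = 40.3113
d((16, 1), (26, 8)) = 12.2066
d((16, 1), (15, -12)) = 13.0384
d((16, 1), (13, 29)) = 28.1603
d((16, 1), (-21, -6)) = 37.6563
d((16, 1), (-8, -4)) = 24.5153
d((-7, 17), (-12, -12)) = 29.4279
d((-7, 17), (10, -9)) = 31.0644
d((-7, 17), (-24, -4)) = 27.0185
d((-7, 17), (26, 8)) = 34.2053
d((-7, 17), (15, -12)) = 36.4005
d((-7, 17), (13, 29)) = 23.3238
d((-7, 17), (-21, -6)) = 26.9258
d((-7, 17), (-8, -4)) = 21.0238
d((-12, -12), (10, -9)) = 22.2036
d((-12, -12), (-24, -4)) = 14.4222
d((-12, -12), (26, 8)) = 42.9418
d((-12, -12), (15, -12)) = 27.0
d((-12, -12), (13, 29)) = 48.0208
d((-12, -12), (-21, -6)) = 10.8167
d((-12, -12), (-8, -4)) = 8.9443
d((10, -9), (-24, -4)) = 34.3657
d((10, -9), (26, 8)) = 23.3452
d((10, -9), (15, -12)) = 5.831
d((10, -9), (13, 29)) = 38.1182
d((10, -9), (-21, -6)) = 31.1448
d((10, -9), (-8, -4)) = 18.6815
d((-24, -4), (26, 8)) = 51.4198
d((-24, -4), (15, -12)) = 39.8121
d((-24, -4), (13, 29)) = 49.5782
d((-24, -4), (-21, -6)) = 3.6056 <-- minimum
d((-24, -4), (-8, -4)) = 16.0
d((26, 8), (15, -12)) = 22.8254
d((26, 8), (13, 29)) = 24.6982
d((26, 8), (-21, -6)) = 49.0408
d((26, 8), (-8, -4)) = 36.0555
d((15, -12), (13, 29)) = 41.0488
d((15, -12), (-21, -6)) = 36.4966
d((15, -12), (-8, -4)) = 24.3516
d((13, 29), (-21, -6)) = 48.7955
d((13, 29), (-8, -4)) = 39.1152
d((-21, -6), (-8, -4)) = 13.1529

Closest pair: (-24, -4) and (-21, -6) with distance 3.6056

The closest pair is (-24, -4) and (-21, -6) with Euclidean distance 3.6056. For 10 points, brute-force pairwise comparison is shown above. For large n, the divide-and-conquer algorithm (sort by x, recurse on halves, check the dividing strip) achieves O(n log n).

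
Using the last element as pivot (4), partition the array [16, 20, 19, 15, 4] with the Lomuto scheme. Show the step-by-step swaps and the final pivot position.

Lomuto partition with pivot = 4:

Initial array: [16, 20, 19, 15, 4]

arr[0]=16 > 4: no swap
arr[1]=20 > 4: no swap
arr[2]=19 > 4: no swap
arr[3]=15 > 4: no swap

Place pivot at position 0: [4, 20, 19, 15, 16]
Pivot position: 0

After partitioning with pivot 4, the array becomes [4, 20, 19, 15, 16]. The pivot is placed at index 0. All elements to the left of the pivot are <= 4, and all elements to the right are > 4.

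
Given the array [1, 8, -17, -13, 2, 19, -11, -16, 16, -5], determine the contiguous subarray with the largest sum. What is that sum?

Using Kadane's algorithm on [1, 8, -17, -13, 2, 19, -11, -16, 16, -5]:

Scanning through the array:
Position 1 (value 8): max_ending_here = 9, max_so_far = 9
Position 2 (value -17): max_ending_here = -8, max_so_far = 9
Position 3 (value -13): max_ending_here = -13, max_so_far = 9
Position 4 (value 2): max_ending_here = 2, max_so_far = 9
Position 5 (value 19): max_ending_here = 21, max_so_far = 21
Position 6 (value -11): max_ending_here = 10, max_so_far = 21
Position 7 (value -16): max_ending_here = -6, max_so_far = 21
Position 8 (value 16): max_ending_here = 16, max_so_far = 21
Position 9 (value -5): max_ending_here = 11, max_so_far = 21

Maximum subarray: [2, 19]
Maximum sum: 21

The maximum subarray is [2, 19] with sum 21. This subarray runs from index 4 to index 5.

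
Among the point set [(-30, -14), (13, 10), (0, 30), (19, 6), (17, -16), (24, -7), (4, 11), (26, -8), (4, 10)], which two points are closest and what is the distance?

Computing all pairwise distances among 9 points:

d((-30, -14), (13, 10)) = 49.2443
d((-30, -14), (0, 30)) = 53.2541
d((-30, -14), (19, 6)) = 52.9245
d((-30, -14), (17, -16)) = 47.0425
d((-30, -14), (24, -7)) = 54.4518
d((-30, -14), (4, 11)) = 42.2019
d((-30, -14), (26, -8)) = 56.3205
d((-30, -14), (4, 10)) = 41.6173
d((13, 10), (0, 30)) = 23.8537
d((13, 10), (19, 6)) = 7.2111
d((13, 10), (17, -16)) = 26.3059
d((13, 10), (24, -7)) = 20.2485
d((13, 10), (4, 11)) = 9.0554
d((13, 10), (26, -8)) = 22.2036
d((13, 10), (4, 10)) = 9.0
d((0, 30), (19, 6)) = 30.6105
d((0, 30), (17, -16)) = 49.0408
d((0, 30), (24, -7)) = 44.1022
d((0, 30), (4, 11)) = 19.4165
d((0, 30), (26, -8)) = 46.0435
d((0, 30), (4, 10)) = 20.3961
d((19, 6), (17, -16)) = 22.0907
d((19, 6), (24, -7)) = 13.9284
d((19, 6), (4, 11)) = 15.8114
d((19, 6), (26, -8)) = 15.6525
d((19, 6), (4, 10)) = 15.5242
d((17, -16), (24, -7)) = 11.4018
d((17, -16), (4, 11)) = 29.9666
d((17, -16), (26, -8)) = 12.0416
d((17, -16), (4, 10)) = 29.0689
d((24, -7), (4, 11)) = 26.9072
d((24, -7), (26, -8)) = 2.2361
d((24, -7), (4, 10)) = 26.2488
d((4, 11), (26, -8)) = 29.0689
d((4, 11), (4, 10)) = 1.0 <-- minimum
d((26, -8), (4, 10)) = 28.4253

Closest pair: (4, 11) and (4, 10) with distance 1.0

The closest pair is (4, 11) and (4, 10) with Euclidean distance 1.0. For 9 points, brute-force pairwise comparison is shown above. For large n, the divide-and-conquer algorithm (sort by x, recurse on halves, check the dividing strip) achieves O(n log n).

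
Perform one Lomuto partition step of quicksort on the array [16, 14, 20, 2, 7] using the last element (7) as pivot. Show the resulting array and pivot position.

Lomuto partition with pivot = 7:

Initial array: [16, 14, 20, 2, 7]

arr[0]=16 > 7: no swap
arr[1]=14 > 7: no swap
arr[2]=20 > 7: no swap
arr[3]=2 <= 7: swap with position 0, array becomes [2, 14, 20, 16, 7]

Place pivot at position 1: [2, 7, 20, 16, 14]
Pivot position: 1

After partitioning with pivot 7, the array becomes [2, 7, 20, 16, 14]. The pivot is placed at index 1. All elements to the left of the pivot are <= 7, and all elements to the right are > 7.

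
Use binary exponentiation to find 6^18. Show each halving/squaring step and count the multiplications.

Computing 6^18 by squaring (build up from 6^1; each line after the first costs one multiplication):

6^1 = 6
6^2 = (6^1)^2 = 6^2 = 36
6^4 = (6^2)^2 = 36^2 = 1296
6^8 = (6^4)^2 = 1296^2 = 1679616
6^9 = 6 * 6^8 = 6 * 1679616 = 10077696
6^18 = (6^9)^2 = 10077696^2 = 101559956668416

Result: 101559956668416
Multiplications needed: 5 (5 lines after 6^1)

6^18 = 101559956668416. Using exponentiation by squaring, this requires 5 multiplications. The key idea: if the exponent is even, square the half-power; if odd, multiply by the base once.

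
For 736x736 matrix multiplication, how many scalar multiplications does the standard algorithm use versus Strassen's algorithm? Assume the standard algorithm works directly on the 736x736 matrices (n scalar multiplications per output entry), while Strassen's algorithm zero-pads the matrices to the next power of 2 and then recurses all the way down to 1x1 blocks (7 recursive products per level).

Matrix multiplication for 736x736 matrices:

Strassen's algorithm requires power-of-2 dimensions. Pad 736x736 to 1024x1024 (next power of 2).

Standard algorithm: 736^3 = 398688256 multiplications
Strassen's algorithm: 7^(log2(1024)) = 7^10 = 282475249 multiplications
Savings: 398688256 - 282475249 = 116213007 multiplications

Standard: 398688256 multiplications (736^3). Strassen: 282475249 multiplications (7^10, after padding to 1024x1024). Strassen reduces 8 recursive multiplications to 7 at each level.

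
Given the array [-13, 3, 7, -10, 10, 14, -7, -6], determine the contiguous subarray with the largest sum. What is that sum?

Using Kadane's algorithm on [-13, 3, 7, -10, 10, 14, -7, -6]:

Scanning through the array:
Position 1 (value 3): max_ending_here = 3, max_so_far = 3
Position 2 (value 7): max_ending_here = 10, max_so_far = 10
Position 3 (value -10): max_ending_here = 0, max_so_far = 10
Position 4 (value 10): max_ending_here = 10, max_so_far = 10
Position 5 (value 14): max_ending_here = 24, max_so_far = 24
Position 6 (value -7): max_ending_here = 17, max_so_far = 24
Position 7 (value -6): max_ending_here = 11, max_so_far = 24

Maximum subarray: [3, 7, -10, 10, 14]
Maximum sum: 24

The maximum subarray is [3, 7, -10, 10, 14] with sum 24. This subarray runs from index 1 to index 5.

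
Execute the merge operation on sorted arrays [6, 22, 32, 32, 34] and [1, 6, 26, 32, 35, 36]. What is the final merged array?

Merging process:

Compare 6 vs 1: take 1 from right. Merged: [1]
Compare 6 vs 6: take 6 from left. Merged: [1, 6]
Compare 22 vs 6: take 6 from right. Merged: [1, 6, 6]
Compare 22 vs 26: take 22 from left. Merged: [1, 6, 6, 22]
Compare 32 vs 26: take 26 from right. Merged: [1, 6, 6, 22, 26]
Compare 32 vs 32: take 32 from left. Merged: [1, 6, 6, 22, 26, 32]
Compare 32 vs 32: take 32 from left. Merged: [1, 6, 6, 22, 26, 32, 32]
Compare 34 vs 32: take 32 from right. Merged: [1, 6, 6, 22, 26, 32, 32, 32]
Compare 34 vs 35: take 34 from left. Merged: [1, 6, 6, 22, 26, 32, 32, 32, 34]
Append remaining from right: [35, 36]. Merged: [1, 6, 6, 22, 26, 32, 32, 32, 34, 35, 36]

Final merged array: [1, 6, 6, 22, 26, 32, 32, 32, 34, 35, 36]
Total comparisons: 9

The merged array is [1, 6, 6, 22, 26, 32, 32, 32, 34, 35, 36], requiring 9 comparisons. The merge step runs in O(n) time where n is the total number of elements.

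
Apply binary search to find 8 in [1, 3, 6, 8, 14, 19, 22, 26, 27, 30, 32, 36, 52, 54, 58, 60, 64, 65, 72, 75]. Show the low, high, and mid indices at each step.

Binary search for 8 in [1, 3, 6, 8, 14, 19, 22, 26, 27, 30, 32, 36, 52, 54, 58, 60, 64, 65, 72, 75]:

lo=0, hi=19, mid=9, arr[mid]=30 -> 30 > 8, search left half
lo=0, hi=8, mid=4, arr[mid]=14 -> 14 > 8, search left half
lo=0, hi=3, mid=1, arr[mid]=3 -> 3 < 8, search right half
lo=2, hi=3, mid=2, arr[mid]=6 -> 6 < 8, search right half
lo=3, hi=3, mid=3, arr[mid]=8 -> Found target at index 3!

Binary search finds 8 at index 3 after 5 comparisons. The search repeatedly halves the search space by comparing with the middle element.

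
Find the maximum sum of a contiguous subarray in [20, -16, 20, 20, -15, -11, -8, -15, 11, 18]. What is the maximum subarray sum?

Using Kadane's algorithm on [20, -16, 20, 20, -15, -11, -8, -15, 11, 18]:

Scanning through the array:
Position 1 (value -16): max_ending_here = 4, max_so_far = 20
Position 2 (value 20): max_ending_here = 24, max_so_far = 24
Position 3 (value 20): max_ending_here = 44, max_so_far = 44
Position 4 (value -15): max_ending_here = 29, max_so_far = 44
Position 5 (value -11): max_ending_here = 18, max_so_far = 44
Position 6 (value -8): max_ending_here = 10, max_so_far = 44
Position 7 (value -15): max_ending_here = -5, max_so_far = 44
Position 8 (value 11): max_ending_here = 11, max_so_far = 44
Position 9 (value 18): max_ending_here = 29, max_so_far = 44

Maximum subarray: [20, -16, 20, 20]
Maximum sum: 44

The maximum subarray is [20, -16, 20, 20] with sum 44. This subarray runs from index 0 to index 3.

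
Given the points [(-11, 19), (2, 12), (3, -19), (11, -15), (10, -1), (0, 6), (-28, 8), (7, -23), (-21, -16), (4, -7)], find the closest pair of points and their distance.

Computing all pairwise distances among 10 points:

d((-11, 19), (2, 12)) = 14.7648
d((-11, 19), (3, -19)) = 40.4969
d((-11, 19), (11, -15)) = 40.4969
d((-11, 19), (10, -1)) = 29.0
d((-11, 19), (0, 6)) = 17.0294
d((-11, 19), (-28, 8)) = 20.2485
d((-11, 19), (7, -23)) = 45.6946
d((-11, 19), (-21, -16)) = 36.4005
d((-11, 19), (4, -7)) = 30.0167
d((2, 12), (3, -19)) = 31.0161
d((2, 12), (11, -15)) = 28.4605
d((2, 12), (10, -1)) = 15.2643
d((2, 12), (0, 6)) = 6.3246
d((2, 12), (-28, 8)) = 30.2655
d((2, 12), (7, -23)) = 35.3553
d((2, 12), (-21, -16)) = 36.2353
d((2, 12), (4, -7)) = 19.105
d((3, -19), (11, -15)) = 8.9443
d((3, -19), (10, -1)) = 19.3132
d((3, -19), (0, 6)) = 25.1794
d((3, -19), (-28, 8)) = 41.1096
d((3, -19), (7, -23)) = 5.6569 <-- minimum
d((3, -19), (-21, -16)) = 24.1868
d((3, -19), (4, -7)) = 12.0416
d((11, -15), (10, -1)) = 14.0357
d((11, -15), (0, 6)) = 23.7065
d((11, -15), (-28, 8)) = 45.2769
d((11, -15), (7, -23)) = 8.9443
d((11, -15), (-21, -16)) = 32.0156
d((11, -15), (4, -7)) = 10.6301
d((10, -1), (0, 6)) = 12.2066
d((10, -1), (-28, 8)) = 39.0512
d((10, -1), (7, -23)) = 22.2036
d((10, -1), (-21, -16)) = 34.4384
d((10, -1), (4, -7)) = 8.4853
d((0, 6), (-28, 8)) = 28.0713
d((0, 6), (7, -23)) = 29.8329
d((0, 6), (-21, -16)) = 30.4138
d((0, 6), (4, -7)) = 13.6015
d((-28, 8), (7, -23)) = 46.7547
d((-28, 8), (-21, -16)) = 25.0
d((-28, 8), (4, -7)) = 35.3412
d((7, -23), (-21, -16)) = 28.8617
d((7, -23), (4, -7)) = 16.2788
d((-21, -16), (4, -7)) = 26.5707

Closest pair: (3, -19) and (7, -23) with distance 5.6569

The closest pair is (3, -19) and (7, -23) with Euclidean distance 5.6569. For 10 points, brute-force pairwise comparison is shown above. For large n, the divide-and-conquer algorithm (sort by x, recurse on halves, check the dividing strip) achieves O(n log n).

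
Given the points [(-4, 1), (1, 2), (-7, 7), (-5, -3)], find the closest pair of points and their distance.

Computing all pairwise distances among 4 points:

d((-4, 1), (1, 2)) = 5.099
d((-4, 1), (-7, 7)) = 6.7082
d((-4, 1), (-5, -3)) = 4.1231 <-- minimum
d((1, 2), (-7, 7)) = 9.434
d((1, 2), (-5, -3)) = 7.8102
d((-7, 7), (-5, -3)) = 10.198

Closest pair: (-4, 1) and (-5, -3) with distance 4.1231

The closest pair is (-4, 1) and (-5, -3) with Euclidean distance 4.1231. For 4 points, brute-force pairwise comparison is shown above. For large n, the divide-and-conquer algorithm (sort by x, recurse on halves, check the dividing strip) achieves O(n log n).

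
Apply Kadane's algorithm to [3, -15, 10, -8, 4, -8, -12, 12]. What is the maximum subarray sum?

Using Kadane's algorithm on [3, -15, 10, -8, 4, -8, -12, 12]:

Scanning through the array:
Position 1 (value -15): max_ending_here = -12, max_so_far = 3
Position 2 (value 10): max_ending_here = 10, max_so_far = 10
Position 3 (value -8): max_ending_here = 2, max_so_far = 10
Position 4 (value 4): max_ending_here = 6, max_so_far = 10
Position 5 (value -8): max_ending_here = -2, max_so_far = 10
Position 6 (value -12): max_ending_here = -12, max_so_far = 10
Position 7 (value 12): max_ending_here = 12, max_so_far = 12

Maximum subarray: [12]
Maximum sum: 12

The maximum subarray is [12] with sum 12. This subarray runs from index 7 to index 7.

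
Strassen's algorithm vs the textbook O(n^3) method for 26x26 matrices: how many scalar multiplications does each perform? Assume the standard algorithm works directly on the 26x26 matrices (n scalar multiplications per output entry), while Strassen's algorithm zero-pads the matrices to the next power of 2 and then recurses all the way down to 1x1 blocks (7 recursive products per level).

Matrix multiplication for 26x26 matrices:

Strassen's algorithm requires power-of-2 dimensions. Pad 26x26 to 32x32 (next power of 2).

Standard algorithm: 26^3 = 17576 multiplications
Strassen's algorithm: 7^(log2(32)) = 7^5 = 16807 multiplications
Savings: 17576 - 16807 = 769 multiplications

Standard: 17576 multiplications (26^3). Strassen: 16807 multiplications (7^5, after padding to 32x32). Strassen reduces 8 recursive multiplications to 7 at each level.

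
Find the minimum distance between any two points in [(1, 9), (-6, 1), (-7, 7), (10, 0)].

Computing all pairwise distances among 4 points:

d((1, 9), (-6, 1)) = 10.6301
d((1, 9), (-7, 7)) = 8.2462
d((1, 9), (10, 0)) = 12.7279
d((-6, 1), (-7, 7)) = 6.0828 <-- minimum
d((-6, 1), (10, 0)) = 16.0312
d((-7, 7), (10, 0)) = 18.3848

Closest pair: (-6, 1) and (-7, 7) with distance 6.0828

The closest pair is (-6, 1) and (-7, 7) with Euclidean distance 6.0828. For 4 points, brute-force pairwise comparison is shown above. For large n, the divide-and-conquer algorithm (sort by x, recurse on halves, check the dividing strip) achieves O(n log n).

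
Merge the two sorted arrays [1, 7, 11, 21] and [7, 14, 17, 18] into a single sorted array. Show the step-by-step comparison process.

Merging process:

Compare 1 vs 7: take 1 from left. Merged: [1]
Compare 7 vs 7: take 7 from left. Merged: [1, 7]
Compare 11 vs 7: take 7 from right. Merged: [1, 7, 7]
Compare 11 vs 14: take 11 from left. Merged: [1, 7, 7, 11]
Compare 21 vs 14: take 14 from right. Merged: [1, 7, 7, 11, 14]
Compare 21 vs 17: take 17 from right. Merged: [1, 7, 7, 11, 14, 17]
Compare 21 vs 18: take 18 from right. Merged: [1, 7, 7, 11, 14, 17, 18]
Append remaining from left: [21]. Merged: [1, 7, 7, 11, 14, 17, 18, 21]

Final merged array: [1, 7, 7, 11, 14, 17, 18, 21]
Total comparisons: 7

The merged array is [1, 7, 7, 11, 14, 17, 18, 21], requiring 7 comparisons. The merge step runs in O(n) time where n is the total number of elements.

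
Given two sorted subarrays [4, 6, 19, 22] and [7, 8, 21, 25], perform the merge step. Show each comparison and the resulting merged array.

Merging process:

Compare 4 vs 7: take 4 from left. Merged: [4]
Compare 6 vs 7: take 6 from left. Merged: [4, 6]
Compare 19 vs 7: take 7 from right. Merged: [4, 6, 7]
Compare 19 vs 8: take 8 from right. Merged: [4, 6, 7, 8]
Compare 19 vs 21: take 19 from left. Merged: [4, 6, 7, 8, 19]
Compare 22 vs 21: take 21 from right. Merged: [4, 6, 7, 8, 19, 21]
Compare 22 vs 25: take 22 from left. Merged: [4, 6, 7, 8, 19, 21, 22]
Append remaining from right: [25]. Merged: [4, 6, 7, 8, 19, 21, 22, 25]

Final merged array: [4, 6, 7, 8, 19, 21, 22, 25]
Total comparisons: 7

The merged array is [4, 6, 7, 8, 19, 21, 22, 25], requiring 7 comparisons. The merge step runs in O(n) time where n is the total number of elements.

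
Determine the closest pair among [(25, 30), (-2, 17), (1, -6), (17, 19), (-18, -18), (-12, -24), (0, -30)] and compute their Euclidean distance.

Computing all pairwise distances among 7 points:

d((25, 30), (-2, 17)) = 29.9666
d((25, 30), (1, -6)) = 43.2666
d((25, 30), (17, 19)) = 13.6015
d((25, 30), (-18, -18)) = 64.4438
d((25, 30), (-12, -24)) = 65.4599
d((25, 30), (0, -30)) = 65.0
d((-2, 17), (1, -6)) = 23.1948
d((-2, 17), (17, 19)) = 19.105
d((-2, 17), (-18, -18)) = 38.4838
d((-2, 17), (-12, -24)) = 42.2019
d((-2, 17), (0, -30)) = 47.0425
d((1, -6), (17, 19)) = 29.6816
d((1, -6), (-18, -18)) = 22.4722
d((1, -6), (-12, -24)) = 22.2036
d((1, -6), (0, -30)) = 24.0208
d((17, 19), (-18, -18)) = 50.9313
d((17, 19), (-12, -24)) = 51.8652
d((17, 19), (0, -30)) = 51.8652
d((-18, -18), (-12, -24)) = 8.4853 <-- minimum
d((-18, -18), (0, -30)) = 21.6333
d((-12, -24), (0, -30)) = 13.4164

Closest pair: (-18, -18) and (-12, -24) with distance 8.4853

The closest pair is (-18, -18) and (-12, -24) with Euclidean distance 8.4853. For 7 points, brute-force pairwise comparison is shown above. For large n, the divide-and-conquer algorithm (sort by x, recurse on halves, check the dividing strip) achieves O(n log n).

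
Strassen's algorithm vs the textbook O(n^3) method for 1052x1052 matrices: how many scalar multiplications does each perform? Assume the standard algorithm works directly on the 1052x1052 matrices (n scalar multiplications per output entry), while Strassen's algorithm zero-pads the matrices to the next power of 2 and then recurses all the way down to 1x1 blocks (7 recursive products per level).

Matrix multiplication for 1052x1052 matrices:

Strassen's algorithm requires power-of-2 dimensions. Pad 1052x1052 to 2048x2048 (next power of 2).

Standard algorithm: 1052^3 = 1164252608 multiplications
Strassen's algorithm: 7^(log2(2048)) = 7^11 = 1977326743 multiplications
Difference: 1164252608 - 1977326743 = -813074135 (Strassen uses MORE here due to padding overhead — for small or just-over-power-of-2 n, padding can outweigh the per-level savings)

Standard: 1164252608 multiplications (1052^3). Strassen: 1977326743 multiplications (7^11, after padding to 2048x2048). Strassen reduces 8 recursive multiplications to 7 at each level.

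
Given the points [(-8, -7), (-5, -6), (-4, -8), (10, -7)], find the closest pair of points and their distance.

Computing all pairwise distances among 4 points:

d((-8, -7), (-5, -6)) = 3.1623
d((-8, -7), (-4, -8)) = 4.1231
d((-8, -7), (10, -7)) = 18.0
d((-5, -6), (-4, -8)) = 2.2361 <-- minimum
d((-5, -6), (10, -7)) = 15.0333
d((-4, -8), (10, -7)) = 14.0357

Closest pair: (-5, -6) and (-4, -8) with distance 2.2361

The closest pair is (-5, -6) and (-4, -8) with Euclidean distance 2.2361. For 4 points, brute-force pairwise comparison is shown above. For large n, the divide-and-conquer algorithm (sort by x, recurse on halves, check the dividing strip) achieves O(n log n).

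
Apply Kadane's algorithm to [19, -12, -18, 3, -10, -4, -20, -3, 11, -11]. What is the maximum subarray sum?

Using Kadane's algorithm on [19, -12, -18, 3, -10, -4, -20, -3, 11, -11]:

Scanning through the array:
Position 1 (value -12): max_ending_here = 7, max_so_far = 19
Position 2 (value -18): max_ending_here = -11, max_so_far = 19
Position 3 (value 3): max_ending_here = 3, max_so_far = 19
Position 4 (value -10): max_ending_here = -7, max_so_far = 19
Position 5 (value -4): max_ending_here = -4, max_so_far = 19
Position 6 (value -20): max_ending_here = -20, max_so_far = 19
Position 7 (value -3): max_ending_here = -3, max_so_far = 19
Position 8 (value 11): max_ending_here = 11, max_so_far = 19
Position 9 (value -11): max_ending_here = 0, max_so_far = 19

Maximum subarray: [19]
Maximum sum: 19

The maximum subarray is [19] with sum 19. This subarray runs from index 0 to index 0.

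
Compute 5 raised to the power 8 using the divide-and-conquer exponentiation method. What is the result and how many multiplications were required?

Computing 5^8 by squaring (build up from 5^1; each line after the first costs one multiplication):

5^1 = 5
5^2 = (5^1)^2 = 5^2 = 25
5^4 = (5^2)^2 = 25^2 = 625
5^8 = (5^4)^2 = 625^2 = 390625

Result: 390625
Multiplications needed: 3 (3 lines after 5^1)

5^8 = 390625. Using exponentiation by squaring, this requires 3 multiplications. The key idea: if the exponent is even, square the half-power; if odd, multiply by the base once.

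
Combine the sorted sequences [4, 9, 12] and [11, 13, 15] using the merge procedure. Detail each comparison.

Merging process:

Compare 4 vs 11: take 4 from left. Merged: [4]
Compare 9 vs 11: take 9 from left. Merged: [4, 9]
Compare 12 vs 11: take 11 from right. Merged: [4, 9, 11]
Compare 12 vs 13: take 12 from left. Merged: [4, 9, 11, 12]
Append remaining from right: [13, 15]. Merged: [4, 9, 11, 12, 13, 15]

Final merged array: [4, 9, 11, 12, 13, 15]
Total comparisons: 4

The merged array is [4, 9, 11, 12, 13, 15], requiring 4 comparisons. The merge step runs in O(n) time where n is the total number of elements.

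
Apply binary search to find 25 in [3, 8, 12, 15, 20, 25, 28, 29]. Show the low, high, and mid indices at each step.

Binary search for 25 in [3, 8, 12, 15, 20, 25, 28, 29]:

lo=0, hi=7, mid=3, arr[mid]=15 -> 15 < 25, search right half
lo=4, hi=7, mid=5, arr[mid]=25 -> Found target at index 5!

Binary search finds 25 at index 5 after 2 comparisons. The search repeatedly halves the search space by comparing with the middle element.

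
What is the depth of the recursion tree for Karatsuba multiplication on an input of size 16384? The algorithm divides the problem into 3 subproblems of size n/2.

For divide and conquer with division factor 2:

Problem sizes at each level:
Level 0: 16384
Level 1: 8192
Level 2: 4096
Level 3: 2048
Level 4: 1024
Level 5: 512
Level 6: 256
Level 7: 128
Level 8: 64
Level 9: 32
Level 10: 16
Level 11: 8
Level 12: 4
Level 13: 2
Level 14: 1

The root is level 0 and the size-1 base case is level 14 (the tree spans levels 0 through 14, i.e. 15 levels counting the root), so the depth is the number of divisions: log_2(16384) = 14

The recursion tree depth is log_2(16384) = 14. At each level, the problem size is divided by 2, so it takes 14 divisions to reduce to a base case of size 1. The algorithm makes 3 recursive calls at each level.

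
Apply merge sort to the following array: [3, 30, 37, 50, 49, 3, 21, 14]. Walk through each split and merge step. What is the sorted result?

Merge sort trace:

Split: [3, 30, 37, 50, 49, 3, 21, 14] -> [3, 30, 37, 50] and [49, 3, 21, 14]
  Split: [3, 30, 37, 50] -> [3, 30] and [37, 50]
    Split: [3, 30] -> [3] and [30]
    Merge: [3] + [30] -> [3, 30]
    Split: [37, 50] -> [37] and [50]
    Merge: [37] + [50] -> [37, 50]
  Merge: [3, 30] + [37, 50] -> [3, 30, 37, 50]
  Split: [49, 3, 21, 14] -> [49, 3] and [21, 14]
    Split: [49, 3] -> [49] and [3]
    Merge: [49] + [3] -> [3, 49]
    Split: [21, 14] -> [21] and [14]
    Merge: [21] + [14] -> [14, 21]
  Merge: [3, 49] + [14, 21] -> [3, 14, 21, 49]
Merge: [3, 30, 37, 50] + [3, 14, 21, 49] -> [3, 3, 14, 21, 30, 37, 49, 50]

Final sorted array: [3, 3, 14, 21, 30, 37, 49, 50]

The merge sort proceeds by recursively splitting the array and merging sorted halves.
After all merges, the sorted array is [3, 3, 14, 21, 30, 37, 49, 50].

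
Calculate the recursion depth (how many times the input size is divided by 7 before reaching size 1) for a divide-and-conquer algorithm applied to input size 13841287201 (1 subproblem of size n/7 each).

For divide and conquer with division factor 7:

Problem sizes at each level:
Level 0: 13841287201
Level 1: 1977326743
Level 2: 282475249
Level 3: 40353607
Level 4: 5764801
Level 5: 823543
Level 6: 117649
Level 7: 16807
Level 8: 2401
Level 9: 343
Level 10: 49
Level 11: 7
Level 12: 1

The root is level 0 and the size-1 base case is level 12 (the tree spans levels 0 through 12, i.e. 13 levels counting the root), so the depth is the number of divisions: log_7(13841287201) = 12

The recursion tree depth is log_7(13841287201) = 12. At each level, the problem size is divided by 7, so it takes 12 divisions to reduce to a base case of size 1. The algorithm makes 1 recursive call at each level.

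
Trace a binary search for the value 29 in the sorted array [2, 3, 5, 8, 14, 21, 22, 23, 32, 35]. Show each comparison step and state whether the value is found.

Binary search for 29 in [2, 3, 5, 8, 14, 21, 22, 23, 32, 35]:

lo=0, hi=9, mid=4, arr[mid]=14 -> 14 < 29, search right half
lo=5, hi=9, mid=7, arr[mid]=23 -> 23 < 29, search right half
lo=8, hi=9, mid=8, arr[mid]=32 -> 32 > 29, search left half
lo=8 > hi=7, target 29 not found

Binary search determines that 29 is not in the array after 3 comparisons. The search space was exhausted without finding the target.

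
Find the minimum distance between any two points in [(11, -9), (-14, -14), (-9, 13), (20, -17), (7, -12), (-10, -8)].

Computing all pairwise distances among 6 points:

d((11, -9), (-14, -14)) = 25.4951
d((11, -9), (-9, 13)) = 29.7321
d((11, -9), (20, -17)) = 12.0416
d((11, -9), (7, -12)) = 5.0 <-- minimum
d((11, -9), (-10, -8)) = 21.0238
d((-14, -14), (-9, 13)) = 27.4591
d((-14, -14), (20, -17)) = 34.1321
d((-14, -14), (7, -12)) = 21.095
d((-14, -14), (-10, -8)) = 7.2111
d((-9, 13), (20, -17)) = 41.7253
d((-9, 13), (7, -12)) = 29.6816
d((-9, 13), (-10, -8)) = 21.0238
d((20, -17), (7, -12)) = 13.9284
d((20, -17), (-10, -8)) = 31.3209
d((7, -12), (-10, -8)) = 17.4642

Closest pair: (11, -9) and (7, -12) with distance 5.0

The closest pair is (11, -9) and (7, -12) with Euclidean distance 5.0. For 6 points, brute-force pairwise comparison is shown above. For large n, the divide-and-conquer algorithm (sort by x, recurse on halves, check the dividing strip) achieves O(n log n).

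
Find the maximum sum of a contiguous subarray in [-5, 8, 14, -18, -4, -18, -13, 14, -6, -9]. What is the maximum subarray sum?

Using Kadane's algorithm on [-5, 8, 14, -18, -4, -18, -13, 14, -6, -9]:

Scanning through the array:
Position 1 (value 8): max_ending_here = 8, max_so_far = 8
Position 2 (value 14): max_ending_here = 22, max_so_far = 22
Position 3 (value -18): max_ending_here = 4, max_so_far = 22
Position 4 (value -4): max_ending_here = 0, max_so_far = 22
Position 5 (value -18): max_ending_here = -18, max_so_far = 22
Position 6 (value -13): max_ending_here = -13, max_so_far = 22
Position 7 (value 14): max_ending_here = 14, max_so_far = 22
Position 8 (value -6): max_ending_here = 8, max_so_far = 22
Position 9 (value -9): max_ending_here = -1, max_so_far = 22

Maximum subarray: [8, 14]
Maximum sum: 22

The maximum subarray is [8, 14] with sum 22. This subarray runs from index 1 to index 2.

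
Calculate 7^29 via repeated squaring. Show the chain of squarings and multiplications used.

Computing 7^29 by squaring (build up from 7^1; each line after the first costs one multiplication):

7^1 = 7
7^2 = (7^1)^2 = 7^2 = 49
7^3 = 7 * 7^2 = 7 * 49 = 343
7^6 = (7^3)^2 = 343^2 = 117649
7^7 = 7 * 7^6 = 7 * 117649 = 823543
7^14 = (7^7)^2 = 823543^2 = 678223072849
7^28 = (7^14)^2 = 678223072849^2 = 459986536544739960976801
7^29 = 7 * 7^28 = 7 * 459986536544739960976801 = 3219905755813179726837607

Result: 3219905755813179726837607
Multiplications needed: 7 (7 lines after 7^1)

7^29 = 3219905755813179726837607. Using exponentiation by squaring, this requires 7 multiplications. The key idea: if the exponent is even, square the half-power; if odd, multiply by the base once.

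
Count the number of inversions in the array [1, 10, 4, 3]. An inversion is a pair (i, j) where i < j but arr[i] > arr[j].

Finding inversions in [1, 10, 4, 3]:

(1, 2): arr[1]=10 > arr[2]=4
(1, 3): arr[1]=10 > arr[3]=3
(2, 3): arr[2]=4 > arr[3]=3

Total inversions: 3

The array has 3 inversion(s): (1,2), (1,3), (2,3). Each pair (i,j) satisfies i < j and arr[i] > arr[j].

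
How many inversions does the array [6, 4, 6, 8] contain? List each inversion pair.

Finding inversions in [6, 4, 6, 8]:

(0, 1): arr[0]=6 > arr[1]=4

Total inversions: 1

The array has 1 inversion(s): (0,1). Each pair (i,j) satisfies i < j and arr[i] > arr[j].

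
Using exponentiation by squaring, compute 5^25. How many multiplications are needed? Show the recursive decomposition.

Computing 5^25 by squaring (build up from 5^1; each line after the first costs one multiplication):

5^1 = 5
5^2 = (5^1)^2 = 5^2 = 25
5^3 = 5 * 5^2 = 5 * 25 = 125
5^6 = (5^3)^2 = 125^2 = 15625
5^12 = (5^6)^2 = 15625^2 = 244140625
5^24 = (5^12)^2 = 244140625^2 = 59604644775390625
5^25 = 5 * 5^24 = 5 * 59604644775390625 = 298023223876953125

Result: 298023223876953125
Multiplications needed: 6 (6 lines after 5^1)

5^25 = 298023223876953125. Using exponentiation by squaring, this requires 6 multiplications. The key idea: if the exponent is even, square the half-power; if odd, multiply by the base once.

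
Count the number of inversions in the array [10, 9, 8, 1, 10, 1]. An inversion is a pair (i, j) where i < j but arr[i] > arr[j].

Finding inversions in [10, 9, 8, 1, 10, 1]:

(0, 1): arr[0]=10 > arr[1]=9
(0, 2): arr[0]=10 > arr[2]=8
(0, 3): arr[0]=10 > arr[3]=1
(0, 5): arr[0]=10 > arr[5]=1
(1, 2): arr[1]=9 > arr[2]=8
(1, 3): arr[1]=9 > arr[3]=1
(1, 5): arr[1]=9 > arr[5]=1
(2, 3): arr[2]=8 > arr[3]=1
(2, 5): arr[2]=8 > arr[5]=1
(4, 5): arr[4]=10 > arr[5]=1

Total inversions: 10

The array has 10 inversion(s): (0,1), (0,2), (0,3), (0,5), (1,2), (1,3), (1,5), (2,3), (2,5), (4,5). Each pair (i,j) satisfies i < j and arr[i] > arr[j].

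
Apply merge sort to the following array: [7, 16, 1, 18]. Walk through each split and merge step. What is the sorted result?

Merge sort trace:

Split: [7, 16, 1, 18] -> [7, 16] and [1, 18]
  Split: [7, 16] -> [7] and [16]
  Merge: [7] + [16] -> [7, 16]
  Split: [1, 18] -> [1] and [18]
  Merge: [1] + [18] -> [1, 18]
Merge: [7, 16] + [1, 18] -> [1, 7, 16, 18]

Final sorted array: [1, 7, 16, 18]

The merge sort proceeds by recursively splitting the array and merging sorted halves.
After all merges, the sorted array is [1, 7, 16, 18].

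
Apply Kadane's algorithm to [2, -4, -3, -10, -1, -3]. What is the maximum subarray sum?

Using Kadane's algorithm on [2, -4, -3, -10, -1, -3]:

Scanning through the array:
Position 1 (value -4): max_ending_here = -2, max_so_far = 2
Position 2 (value -3): max_ending_here = -3, max_so_far = 2
Position 3 (value -10): max_ending_here = -10, max_so_far = 2
Position 4 (value -1): max_ending_here = -1, max_so_far = 2
Position 5 (value -3): max_ending_here = -3, max_so_far = 2

Maximum subarray: [2]
Maximum sum: 2

The maximum subarray is [2] with sum 2. This subarray runs from index 0 to index 0.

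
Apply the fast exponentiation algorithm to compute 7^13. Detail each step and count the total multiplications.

Computing 7^13 by squaring (build up from 7^1; each line after the first costs one multiplication):

7^1 = 7
7^2 = (7^1)^2 = 7^2 = 49
7^3 = 7 * 7^2 = 7 * 49 = 343
7^6 = (7^3)^2 = 343^2 = 117649
7^12 = (7^6)^2 = 117649^2 = 13841287201
7^13 = 7 * 7^12 = 7 * 13841287201 = 96889010407

Result: 96889010407
Multiplications needed: 5 (5 lines after 7^1)

7^13 = 96889010407. Using exponentiation by squaring, this requires 5 multiplications. The key idea: if the exponent is even, square the half-power; if odd, multiply by the base once.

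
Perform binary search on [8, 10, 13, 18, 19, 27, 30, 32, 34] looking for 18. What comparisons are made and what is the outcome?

Binary search for 18 in [8, 10, 13, 18, 19, 27, 30, 32, 34]:

lo=0, hi=8, mid=4, arr[mid]=19 -> 19 > 18, search left half
lo=0, hi=3, mid=1, arr[mid]=10 -> 10 < 18, search right half
lo=2, hi=3, mid=2, arr[mid]=13 -> 13 < 18, search right half
lo=3, hi=3, mid=3, arr[mid]=18 -> Found target at index 3!

Binary search finds 18 at index 3 after 4 comparisons. The search repeatedly halves the search space by comparing with the middle element.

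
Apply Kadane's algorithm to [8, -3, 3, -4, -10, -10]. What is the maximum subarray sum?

Using Kadane's algorithm on [8, -3, 3, -4, -10, -10]:

Scanning through the array:
Position 1 (value -3): max_ending_here = 5, max_so_far = 8
Position 2 (value 3): max_ending_here = 8, max_so_far = 8
Position 3 (value -4): max_ending_here = 4, max_so_far = 8
Position 4 (value -10): max_ending_here = -6, max_so_far = 8
Position 5 (value -10): max_ending_here = -10, max_so_far = 8

Maximum subarray: [8]
Maximum sum: 8

The maximum subarray is [8] with sum 8. This subarray runs from index 0 to index 0.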